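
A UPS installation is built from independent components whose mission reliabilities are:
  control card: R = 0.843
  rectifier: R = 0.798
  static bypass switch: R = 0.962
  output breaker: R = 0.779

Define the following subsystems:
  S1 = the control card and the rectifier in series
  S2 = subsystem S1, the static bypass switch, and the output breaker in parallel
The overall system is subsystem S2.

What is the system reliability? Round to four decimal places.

0.9973

Series (control card and rectifier): 0.843000 × 0.798000 = 0.672714
Parallel ([0.672714], static bypass switch, and output breaker): 1 − (1 − 0.672714)(1 − 0.962000)(1 − 0.779000) = 0.9973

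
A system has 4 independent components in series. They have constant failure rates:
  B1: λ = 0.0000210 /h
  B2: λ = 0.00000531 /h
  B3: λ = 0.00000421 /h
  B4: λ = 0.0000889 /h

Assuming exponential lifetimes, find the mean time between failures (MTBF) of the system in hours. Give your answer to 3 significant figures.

Series of exponential components: λ_sys = Σ λ_i
λ_sys = 0.0000210 + 0.00000531 + 0.00000421 + 0.0000889 = 1.1942e-04 /h
MTBF = 1 / λ_sys = 8370 h

8370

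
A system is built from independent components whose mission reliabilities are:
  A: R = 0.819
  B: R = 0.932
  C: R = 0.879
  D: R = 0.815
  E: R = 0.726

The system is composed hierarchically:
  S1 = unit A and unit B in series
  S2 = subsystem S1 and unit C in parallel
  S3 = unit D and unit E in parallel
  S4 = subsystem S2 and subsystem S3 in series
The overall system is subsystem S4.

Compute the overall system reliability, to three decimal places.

0.922

Series (A and B): 0.81900 × 0.93200 = 0.76331
Parallel ([0.76331] and C): 1 − (1 − 0.76331)(1 − 0.87900) = 0.97136
Parallel (D and E): 1 − (1 − 0.81500)(1 − 0.72600) = 0.94931
Series ([0.97136] and [0.94931]): 0.97136 × 0.94931 = 0.922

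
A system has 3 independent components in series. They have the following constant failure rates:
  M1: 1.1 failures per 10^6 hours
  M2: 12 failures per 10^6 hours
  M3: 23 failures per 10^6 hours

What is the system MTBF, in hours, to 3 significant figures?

Series of exponential components: λ_sys = Σ λ_i
λ_sys = 0.0000011 + 0.000012 + 0.000023 = 3.6100e-05 /h
MTBF = 1 / λ_sys = 27700 h

27700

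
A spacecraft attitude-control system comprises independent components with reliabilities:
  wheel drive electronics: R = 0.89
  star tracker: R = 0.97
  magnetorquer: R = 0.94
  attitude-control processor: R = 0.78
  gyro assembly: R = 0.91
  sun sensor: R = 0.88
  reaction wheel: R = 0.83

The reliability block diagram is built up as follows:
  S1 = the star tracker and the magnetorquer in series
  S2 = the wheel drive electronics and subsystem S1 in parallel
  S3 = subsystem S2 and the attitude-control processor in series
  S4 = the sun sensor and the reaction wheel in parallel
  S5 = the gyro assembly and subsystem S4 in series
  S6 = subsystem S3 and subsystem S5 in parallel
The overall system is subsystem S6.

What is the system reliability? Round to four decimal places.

0.9753

Series (star tracker and magnetorquer): 0.970000 × 0.940000 = 0.911800
Parallel (wheel drive electronics and [0.911800]): 1 − (1 − 0.890000)(1 − 0.911800) = 0.990298
Series ([0.990298] and attitude-control processor): 0.990298 × 0.780000 = 0.772432
Parallel (sun sensor and reaction wheel): 1 − (1 − 0.880000)(1 − 0.830000) = 0.979600
Series (gyro assembly and [0.979600]): 0.910000 × 0.979600 = 0.891436
Parallel ([0.772432] and [0.891436]): 1 − (1 − 0.772432)(1 − 0.891436) = 0.9753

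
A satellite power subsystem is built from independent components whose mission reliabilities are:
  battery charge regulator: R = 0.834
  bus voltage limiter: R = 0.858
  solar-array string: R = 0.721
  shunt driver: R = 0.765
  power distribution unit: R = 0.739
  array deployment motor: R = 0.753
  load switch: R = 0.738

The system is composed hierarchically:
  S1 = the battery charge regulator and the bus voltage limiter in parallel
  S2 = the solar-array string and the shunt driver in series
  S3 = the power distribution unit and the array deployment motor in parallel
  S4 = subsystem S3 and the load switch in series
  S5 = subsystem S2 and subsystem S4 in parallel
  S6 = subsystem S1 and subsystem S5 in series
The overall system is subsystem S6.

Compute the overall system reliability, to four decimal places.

0.8409

Parallel (battery charge regulator and bus voltage limiter): 1 − (1 − 0.834000)(1 − 0.858000) = 0.976428
Series (solar-array string and shunt driver): 0.721000 × 0.765000 = 0.551565
Parallel (power distribution unit and array deployment motor): 1 − (1 − 0.739000)(1 − 0.753000) = 0.935533
Series ([0.935533] and load switch): 0.935533 × 0.738000 = 0.690423
Parallel ([0.551565] and [0.690423]): 1 − (1 − 0.551565)(1 − 0.690423) = 0.861175
Series ([0.976428] and [0.861175]): 0.976428 × 0.861175 = 0.8409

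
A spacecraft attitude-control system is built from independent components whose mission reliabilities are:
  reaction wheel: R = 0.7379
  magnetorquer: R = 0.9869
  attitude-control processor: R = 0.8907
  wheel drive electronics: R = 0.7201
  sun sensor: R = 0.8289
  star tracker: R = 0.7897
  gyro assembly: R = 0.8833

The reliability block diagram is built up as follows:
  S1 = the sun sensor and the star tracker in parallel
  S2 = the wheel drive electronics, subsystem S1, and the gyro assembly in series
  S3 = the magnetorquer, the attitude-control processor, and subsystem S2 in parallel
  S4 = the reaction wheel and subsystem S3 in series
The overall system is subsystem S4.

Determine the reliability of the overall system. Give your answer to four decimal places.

0.7375

Parallel (sun sensor and star tracker): 1 − (1 − 0.828900)(1 − 0.789700) = 0.964018
Series (wheel drive electronics, [0.964018], and gyro assembly): 0.720100 × 0.964018 × 0.883300 = 0.613177
Parallel (magnetorquer, attitude-control processor, and [0.613177]): 1 − (1 − 0.986900)(1 − 0.890700)(1 − 0.613177) = 0.999446
Series (reaction wheel and [0.999446]): 0.737900 × 0.999446 = 0.7375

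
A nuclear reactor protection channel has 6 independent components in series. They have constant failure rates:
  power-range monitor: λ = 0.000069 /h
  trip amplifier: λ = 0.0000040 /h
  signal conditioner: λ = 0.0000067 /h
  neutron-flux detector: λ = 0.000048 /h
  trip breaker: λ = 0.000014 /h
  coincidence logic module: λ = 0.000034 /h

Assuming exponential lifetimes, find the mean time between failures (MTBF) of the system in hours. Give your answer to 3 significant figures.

Series of exponential components: λ_sys = Σ λ_i
λ_sys = 0.000069 + 0.0000040 + 0.0000067 + 0.000048 + 0.000014 + 0.000034 = 1.7570e-04 /h
MTBF = 1 / λ_sys = 5690 h

5690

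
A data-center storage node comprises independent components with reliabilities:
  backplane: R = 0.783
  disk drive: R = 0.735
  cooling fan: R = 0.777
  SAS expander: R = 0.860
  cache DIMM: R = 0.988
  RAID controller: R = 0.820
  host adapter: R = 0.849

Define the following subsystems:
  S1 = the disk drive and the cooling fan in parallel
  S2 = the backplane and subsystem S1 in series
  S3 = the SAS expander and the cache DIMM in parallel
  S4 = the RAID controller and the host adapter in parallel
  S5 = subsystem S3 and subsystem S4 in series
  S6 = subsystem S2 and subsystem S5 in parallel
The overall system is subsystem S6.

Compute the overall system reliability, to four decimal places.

Parallel (disk drive and cooling fan): 1 − (1 − 0.735000)(1 − 0.777000) = 0.940905
Series (backplane and [0.940905]): 0.783000 × 0.940905 = 0.736729
Parallel (SAS expander and cache DIMM): 1 − (1 − 0.860000)(1 − 0.988000) = 0.998320
Parallel (RAID controller and host adapter): 1 − (1 − 0.820000)(1 − 0.849000) = 0.972820
Series ([0.998320] and [0.972820]): 0.998320 × 0.972820 = 0.971186
Parallel ([0.736729] and [0.971186]): 1 − (1 − 0.736729)(1 − 0.971186) = 0.9924

0.9924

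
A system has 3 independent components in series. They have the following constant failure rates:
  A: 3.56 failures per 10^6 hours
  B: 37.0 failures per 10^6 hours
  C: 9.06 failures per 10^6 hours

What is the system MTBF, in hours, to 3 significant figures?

Series of exponential components: λ_sys = Σ λ_i
λ_sys = 0.00000356 + 0.0000370 + 0.00000906 = 4.9620e-05 /h
MTBF = 1 / λ_sys = 20200 h

20200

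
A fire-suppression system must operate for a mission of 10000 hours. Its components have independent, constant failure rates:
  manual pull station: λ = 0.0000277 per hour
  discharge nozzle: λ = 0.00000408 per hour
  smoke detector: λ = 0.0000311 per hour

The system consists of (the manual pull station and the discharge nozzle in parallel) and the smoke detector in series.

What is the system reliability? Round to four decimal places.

0.7256

R(manual pull station) = exp(−0.0000277 × 10000) = 0.758054
R(discharge nozzle) = exp(−0.00000408 × 10000) = 0.960021
R(smoke detector) = exp(−0.0000311 × 10000) = 0.732714
Parallel (manual pull station and discharge nozzle): 1 − (1 − 0.758054)(1 − 0.960021) = 0.990327
Series ([0.990327] and smoke detector): 0.990327 × 0.732714 = 0.7256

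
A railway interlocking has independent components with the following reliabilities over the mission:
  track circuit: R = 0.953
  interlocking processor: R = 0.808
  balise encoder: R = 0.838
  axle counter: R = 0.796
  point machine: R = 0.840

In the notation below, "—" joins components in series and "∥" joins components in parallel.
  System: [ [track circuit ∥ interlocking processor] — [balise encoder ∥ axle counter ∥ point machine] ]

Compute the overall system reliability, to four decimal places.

0.9857

Parallel (track circuit and interlocking processor): 1 − (1 − 0.953000)(1 − 0.808000) = 0.990976
Parallel (balise encoder, axle counter, and point machine): 1 − (1 − 0.838000)(1 − 0.796000)(1 − 0.840000) = 0.994712
Series ([0.990976] and [0.994712]): 0.990976 × 0.994712 = 0.9857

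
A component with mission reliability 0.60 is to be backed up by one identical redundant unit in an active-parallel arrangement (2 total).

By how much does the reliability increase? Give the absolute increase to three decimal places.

0.240

R_before = 0.60
R_after = 1 − (1 − 0.60)^2 = 0.840
ΔR = 0.840 − 0.60 = 0.240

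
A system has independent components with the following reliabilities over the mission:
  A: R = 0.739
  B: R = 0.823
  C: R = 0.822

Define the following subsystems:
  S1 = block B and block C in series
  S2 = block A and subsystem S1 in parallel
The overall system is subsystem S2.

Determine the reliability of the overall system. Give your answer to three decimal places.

0.916

Series (B and C): 0.82300 × 0.82200 = 0.67651
Parallel (A and [0.67651]): 1 − (1 − 0.73900)(1 − 0.67651) = 0.916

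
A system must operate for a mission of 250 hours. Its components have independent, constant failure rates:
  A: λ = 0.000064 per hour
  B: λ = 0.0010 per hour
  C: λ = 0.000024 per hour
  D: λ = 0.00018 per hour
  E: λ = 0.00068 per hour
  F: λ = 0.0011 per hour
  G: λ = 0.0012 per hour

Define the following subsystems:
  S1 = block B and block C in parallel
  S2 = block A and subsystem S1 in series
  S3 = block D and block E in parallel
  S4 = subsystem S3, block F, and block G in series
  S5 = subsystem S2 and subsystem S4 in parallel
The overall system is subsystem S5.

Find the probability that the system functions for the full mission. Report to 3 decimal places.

0.992

R(A) = exp(−0.000064 × 250) = 0.98413
R(B) = exp(−0.0010 × 250) = 0.77880
R(C) = exp(−0.000024 × 250) = 0.99402
R(D) = exp(−0.00018 × 250) = 0.95600
R(E) = exp(−0.00068 × 250) = 0.84366
R(F) = exp(−0.0011 × 250) = 0.75957
R(G) = exp(−0.0012 × 250) = 0.74082
Parallel (B and C): 1 − (1 − 0.77880)(1 − 0.99402) = 0.99868
Series (A and [0.99868]): 0.98413 × 0.99868 = 0.98283
Parallel (D and E): 1 − (1 − 0.95600)(1 − 0.84366) = 0.99312
Series ([0.99312], F, and G): 0.99312 × 0.75957 × 0.74082 = 0.55883
Parallel ([0.98283] and [0.55883]): 1 − (1 − 0.98283)(1 − 0.55883) = 0.992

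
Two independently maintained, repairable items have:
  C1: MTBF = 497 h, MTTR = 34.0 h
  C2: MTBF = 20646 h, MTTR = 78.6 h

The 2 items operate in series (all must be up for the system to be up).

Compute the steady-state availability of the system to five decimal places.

A(C1) = MTBF/(MTBF+MTTR) = 497/(497+34.0) = 0.935970
A(C2) = MTBF/(MTBF+MTTR) = 20646/(20646+78.6) = 0.996207
Series availability: 0.935970 × 0.996207 = 0.93242

0.93242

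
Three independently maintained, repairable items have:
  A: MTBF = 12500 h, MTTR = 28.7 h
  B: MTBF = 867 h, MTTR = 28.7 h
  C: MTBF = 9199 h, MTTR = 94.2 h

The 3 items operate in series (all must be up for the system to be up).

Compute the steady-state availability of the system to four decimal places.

0.9560

A(A) = MTBF/(MTBF+MTTR) = 12500/(12500+28.7) = 0.997709
A(B) = MTBF/(MTBF+MTTR) = 867/(867+28.7) = 0.967958
A(C) = MTBF/(MTBF+MTTR) = 9199/(9199+94.2) = 0.989864
Series availability: 0.997709 × 0.967958 × 0.989864 = 0.9560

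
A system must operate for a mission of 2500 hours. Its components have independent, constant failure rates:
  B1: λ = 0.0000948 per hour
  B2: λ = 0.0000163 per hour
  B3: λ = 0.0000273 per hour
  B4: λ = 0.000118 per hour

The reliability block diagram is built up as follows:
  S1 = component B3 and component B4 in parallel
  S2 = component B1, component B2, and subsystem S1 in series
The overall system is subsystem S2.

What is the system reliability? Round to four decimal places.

0.7447

R(B1) = exp(−0.0000948 × 2500) = 0.788991
R(B2) = exp(−0.0000163 × 2500) = 0.960069
R(B3) = exp(−0.0000273 × 2500) = 0.934027
R(B4) = exp(−0.000118 × 2500) = 0.744532
Parallel (B3 and B4): 1 − (1 − 0.934027)(1 − 0.744532) = 0.983146
Series (B1, B2, and [0.983146]): 0.788991 × 0.960069 × 0.983146 = 0.7447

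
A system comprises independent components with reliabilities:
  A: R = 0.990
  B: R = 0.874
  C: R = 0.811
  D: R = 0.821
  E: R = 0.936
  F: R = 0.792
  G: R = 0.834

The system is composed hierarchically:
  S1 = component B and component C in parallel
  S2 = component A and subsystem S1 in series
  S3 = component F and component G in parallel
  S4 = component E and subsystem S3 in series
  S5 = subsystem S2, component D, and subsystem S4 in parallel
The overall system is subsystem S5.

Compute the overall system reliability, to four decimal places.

0.9994

Parallel (B and C): 1 − (1 − 0.874000)(1 − 0.811000) = 0.976186
Series (A and [0.976186]): 0.990000 × 0.976186 = 0.966424
Parallel (F and G): 1 − (1 − 0.792000)(1 − 0.834000) = 0.965472
Series (E and [0.965472]): 0.936000 × 0.965472 = 0.903682
Parallel ([0.966424], D, and [0.903682]): 1 − (1 − 0.966424)(1 − 0.821000)(1 − 0.903682) = 0.9994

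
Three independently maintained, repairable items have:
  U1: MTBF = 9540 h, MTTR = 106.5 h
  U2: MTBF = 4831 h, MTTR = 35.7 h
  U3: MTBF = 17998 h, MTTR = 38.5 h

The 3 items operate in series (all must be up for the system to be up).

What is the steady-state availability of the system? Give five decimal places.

0.97961

A(U1) = MTBF/(MTBF+MTTR) = 9540/(9540+106.5) = 0.988960
A(U2) = MTBF/(MTBF+MTTR) = 4831/(4831+35.7) = 0.992664
A(U3) = MTBF/(MTBF+MTTR) = 17998/(17998+38.5) = 0.997865
Series availability: 0.988960 × 0.992664 × 0.997865 = 0.97961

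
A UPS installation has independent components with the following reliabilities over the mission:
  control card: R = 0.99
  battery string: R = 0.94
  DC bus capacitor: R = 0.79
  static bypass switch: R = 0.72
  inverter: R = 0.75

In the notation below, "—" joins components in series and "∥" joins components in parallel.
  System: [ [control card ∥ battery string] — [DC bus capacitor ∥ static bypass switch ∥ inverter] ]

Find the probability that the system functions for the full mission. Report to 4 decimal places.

0.9847

Parallel (control card and battery string): 1 − (1 − 0.990000)(1 − 0.940000) = 0.999400
Parallel (DC bus capacitor, static bypass switch, and inverter): 1 − (1 − 0.790000)(1 − 0.720000)(1 − 0.750000) = 0.985300
Series ([0.999400] and [0.985300]): 0.999400 × 0.985300 = 0.9847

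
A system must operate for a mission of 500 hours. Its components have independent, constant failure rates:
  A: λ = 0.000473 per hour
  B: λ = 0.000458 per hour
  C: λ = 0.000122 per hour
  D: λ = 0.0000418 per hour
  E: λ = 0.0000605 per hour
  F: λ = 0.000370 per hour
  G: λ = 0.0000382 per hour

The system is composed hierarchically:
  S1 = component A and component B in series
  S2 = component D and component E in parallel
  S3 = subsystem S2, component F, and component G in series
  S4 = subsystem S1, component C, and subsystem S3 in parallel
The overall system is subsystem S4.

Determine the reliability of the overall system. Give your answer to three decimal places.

0.996

R(A) = exp(−0.000473 × 500) = 0.78939
R(B) = exp(−0.000458 × 500) = 0.79533
R(C) = exp(−0.000122 × 500) = 0.94082
R(D) = exp(−0.0000418 × 500) = 0.97932
R(E) = exp(−0.0000605 × 500) = 0.97020
R(F) = exp(−0.000370 × 500) = 0.83110
R(G) = exp(−0.0000382 × 500) = 0.98108
Series (A and B): 0.78939 × 0.79533 = 0.62783
Parallel (D and E): 1 − (1 − 0.97932)(1 − 0.97020) = 0.99938
Series ([0.99938], F, and G): 0.99938 × 0.83110 × 0.98108 = 0.81487
Parallel ([0.62783], C, and [0.81487]): 1 − (1 − 0.62783)(1 − 0.94082)(1 − 0.81487) = 0.996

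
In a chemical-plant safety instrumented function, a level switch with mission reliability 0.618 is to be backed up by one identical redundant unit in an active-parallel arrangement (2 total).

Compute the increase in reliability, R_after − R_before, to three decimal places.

0.236

R_before = 0.618
R_after = 1 − (1 − 0.618)^2 = 0.854
ΔR = 0.854 − 0.618 = 0.236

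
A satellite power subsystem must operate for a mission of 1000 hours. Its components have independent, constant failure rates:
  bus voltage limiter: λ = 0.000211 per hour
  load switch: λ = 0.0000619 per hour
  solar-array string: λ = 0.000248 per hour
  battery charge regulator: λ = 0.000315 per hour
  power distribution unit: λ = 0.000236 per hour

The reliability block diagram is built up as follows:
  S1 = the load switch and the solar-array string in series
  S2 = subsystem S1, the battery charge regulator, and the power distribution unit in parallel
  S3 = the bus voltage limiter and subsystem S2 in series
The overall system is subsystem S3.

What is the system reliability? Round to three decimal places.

0.798

R(bus voltage limiter) = exp(−0.000211 × 1000) = 0.80977
R(load switch) = exp(−0.0000619 × 1000) = 0.93998
R(solar-array string) = exp(−0.000248 × 1000) = 0.78036
R(battery charge regulator) = exp(−0.000315 × 1000) = 0.72979
R(power distribution unit) = exp(−0.000236 × 1000) = 0.78978
Series (load switch and solar-array string): 0.93998 × 0.78036 = 0.73352
Parallel ([0.73352], battery charge regulator, and power distribution unit): 1 − (1 − 0.73352)(1 − 0.72979)(1 − 0.78978) = 0.98486
Series (bus voltage limiter and [0.98486]): 0.80977 × 0.98486 = 0.798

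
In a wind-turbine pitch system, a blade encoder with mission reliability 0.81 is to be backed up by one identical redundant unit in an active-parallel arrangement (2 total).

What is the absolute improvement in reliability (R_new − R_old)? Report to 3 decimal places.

0.154

R_before = 0.81
R_after = 1 − (1 − 0.81)^2 = 0.964
ΔR = 0.964 − 0.81 = 0.154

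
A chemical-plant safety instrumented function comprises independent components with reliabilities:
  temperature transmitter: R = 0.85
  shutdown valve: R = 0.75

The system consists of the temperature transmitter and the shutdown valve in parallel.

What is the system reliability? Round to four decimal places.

Parallel (temperature transmitter and shutdown valve): 1 − (1 − 0.850000)(1 − 0.750000) = 0.9625

0.9625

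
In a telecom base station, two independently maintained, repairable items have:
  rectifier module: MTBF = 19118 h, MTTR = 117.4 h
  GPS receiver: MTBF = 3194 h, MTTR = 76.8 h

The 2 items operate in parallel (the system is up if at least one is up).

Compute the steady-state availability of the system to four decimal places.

A(rectifier module) = MTBF/(MTBF+MTTR) = 19118/(19118+117.4) = 0.993897
A(GPS receiver) = MTBF/(MTBF+MTTR) = 3194/(3194+76.8) = 0.976520
Parallel availability: 1 − (1 − 0.993897)(1 − 0.976520) = 0.9999

0.9999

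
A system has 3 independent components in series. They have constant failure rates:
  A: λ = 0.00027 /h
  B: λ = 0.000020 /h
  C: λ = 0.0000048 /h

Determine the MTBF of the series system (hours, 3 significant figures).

3390

Series of exponential components: λ_sys = Σ λ_i
λ_sys = 0.00027 + 0.000020 + 0.0000048 = 2.9480e-04 /h
MTBF = 1 / λ_sys = 3390 h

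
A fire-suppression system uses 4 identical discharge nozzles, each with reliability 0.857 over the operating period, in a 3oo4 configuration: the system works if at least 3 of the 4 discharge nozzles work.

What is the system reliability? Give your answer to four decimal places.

0.8994

R = Σ_{i=3}^{4} C(4,i) p^i (1−p)^{4−i} with p = 0.857
C(4,3)·0.857^3·0.143^1 = 0.360030
C(4,4)·0.857^4·0.143^0 = 0.539415
Sum = 0.8994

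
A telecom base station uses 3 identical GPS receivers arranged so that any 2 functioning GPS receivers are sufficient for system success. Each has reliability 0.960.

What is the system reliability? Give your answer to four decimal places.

0.9953

R = Σ_{i=2}^{3} C(3,i) p^i (1−p)^{3−i} with p = 0.960
C(3,2)·0.960^2·0.040^1 = 0.110592
C(3,3)·0.960^3·0.040^0 = 0.884736
Sum = 0.9953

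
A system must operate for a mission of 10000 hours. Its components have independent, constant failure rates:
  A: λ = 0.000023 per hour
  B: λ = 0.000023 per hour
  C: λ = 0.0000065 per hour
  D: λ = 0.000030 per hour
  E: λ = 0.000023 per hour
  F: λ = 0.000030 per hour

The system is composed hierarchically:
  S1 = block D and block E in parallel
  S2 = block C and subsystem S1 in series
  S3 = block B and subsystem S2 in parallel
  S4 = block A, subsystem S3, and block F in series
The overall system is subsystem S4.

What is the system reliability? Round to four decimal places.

R(A) = exp(−0.000023 × 10000) = 0.794534
R(B) = exp(−0.000023 × 10000) = 0.794534
R(C) = exp(−0.0000065 × 10000) = 0.937067
R(D) = exp(−0.000030 × 10000) = 0.740818
R(E) = exp(−0.000023 × 10000) = 0.794534
R(F) = exp(−0.000030 × 10000) = 0.740818
Parallel (D and E): 1 − (1 − 0.740818)(1 − 0.794534) = 0.946747
Series (C and [0.946747]): 0.937067 × 0.946747 = 0.887165
Parallel (B and [0.887165]): 1 − (1 − 0.794534)(1 − 0.887165) = 0.976816
Series (A, [0.976816], and F): 0.794534 × 0.976816 × 0.740818 = 0.5750

0.5750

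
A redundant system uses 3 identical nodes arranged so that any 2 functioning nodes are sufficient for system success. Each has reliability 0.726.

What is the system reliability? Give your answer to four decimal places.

0.8159

R = Σ_{i=2}^{3} C(3,i) p^i (1−p)^{3−i} with p = 0.726
C(3,2)·0.726^2·0.274^1 = 0.433256
C(3,3)·0.726^3·0.274^0 = 0.382657
Sum = 0.8159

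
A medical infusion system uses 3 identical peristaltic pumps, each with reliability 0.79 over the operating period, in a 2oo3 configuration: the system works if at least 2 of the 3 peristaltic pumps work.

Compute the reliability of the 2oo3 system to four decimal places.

0.8862

R = Σ_{i=2}^{3} C(3,i) p^i (1−p)^{3−i} with p = 0.79
C(3,2)·0.79^2·0.21^1 = 0.393183
C(3,3)·0.79^3·0.21^0 = 0.493039
Sum = 0.8862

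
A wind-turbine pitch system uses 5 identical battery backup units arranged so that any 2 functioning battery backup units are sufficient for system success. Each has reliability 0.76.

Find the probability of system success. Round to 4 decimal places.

R = Σ_{i=2}^{5} C(5,i) p^i (1−p)^{5−i} with p = 0.76
C(5,2)·0.76^2·0.24^3 = 0.079847
C(5,3)·0.76^3·0.24^2 = 0.252850
C(5,4)·0.76^4·0.24^1 = 0.400346
C(5,5)·0.76^5·0.24^0 = 0.253553
Sum = 0.9866

0.9866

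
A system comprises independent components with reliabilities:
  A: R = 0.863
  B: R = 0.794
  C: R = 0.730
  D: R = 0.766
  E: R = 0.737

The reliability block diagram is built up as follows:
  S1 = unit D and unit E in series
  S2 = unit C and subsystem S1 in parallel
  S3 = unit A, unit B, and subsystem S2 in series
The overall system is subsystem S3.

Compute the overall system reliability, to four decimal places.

0.6047

Series (D and E): 0.766000 × 0.737000 = 0.564542
Parallel (C and [0.564542]): 1 − (1 − 0.730000)(1 − 0.564542) = 0.882426
Series (A, B, and [0.882426]): 0.863000 × 0.794000 × 0.882426 = 0.6047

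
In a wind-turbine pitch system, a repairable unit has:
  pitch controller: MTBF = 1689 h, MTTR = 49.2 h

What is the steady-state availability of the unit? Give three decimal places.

A(pitch controller) = MTBF/(MTBF+MTTR) = 1689/(1689+49.2) = 0.972

0.972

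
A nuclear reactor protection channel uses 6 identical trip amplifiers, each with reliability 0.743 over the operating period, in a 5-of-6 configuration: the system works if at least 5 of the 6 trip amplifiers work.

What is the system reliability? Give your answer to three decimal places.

R = Σ_{i=5}^{6} C(6,i) p^i (1−p)^{6−i} with p = 0.743
C(6,5)·0.743^5·0.257^1 = 0.34916
C(6,6)·0.743^6·0.257^0 = 0.16824
Sum = 0.517

0.517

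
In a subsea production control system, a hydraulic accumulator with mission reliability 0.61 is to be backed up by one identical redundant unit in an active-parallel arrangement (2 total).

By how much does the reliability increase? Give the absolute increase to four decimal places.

0.2379

R_before = 0.61
R_after = 1 − (1 − 0.61)^2 = 0.8479
ΔR = 0.8479 − 0.61 = 0.2379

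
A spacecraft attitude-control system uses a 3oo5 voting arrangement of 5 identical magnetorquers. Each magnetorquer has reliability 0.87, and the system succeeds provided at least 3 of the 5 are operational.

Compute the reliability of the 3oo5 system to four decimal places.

R = Σ_{i=3}^{5} C(5,i) p^i (1−p)^{5−i} with p = 0.87
C(5,3)·0.87^3·0.13^2 = 0.111287
C(5,4)·0.87^4·0.13^1 = 0.372383
C(5,5)·0.87^5·0.13^0 = 0.498421
Sum = 0.9821

0.9821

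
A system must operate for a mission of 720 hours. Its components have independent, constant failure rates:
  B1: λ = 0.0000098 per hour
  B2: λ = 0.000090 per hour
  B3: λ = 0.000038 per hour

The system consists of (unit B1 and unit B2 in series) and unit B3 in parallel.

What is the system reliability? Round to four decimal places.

R(B1) = exp(−0.0000098 × 720) = 0.992969
R(B2) = exp(−0.000090 × 720) = 0.937255
R(B3) = exp(−0.000038 × 720) = 0.973011
Series (B1 and B2): 0.992969 × 0.937255 = 0.930665
Parallel ([0.930665] and B3): 1 − (1 − 0.930665)(1 − 0.973011) = 0.9981

0.9981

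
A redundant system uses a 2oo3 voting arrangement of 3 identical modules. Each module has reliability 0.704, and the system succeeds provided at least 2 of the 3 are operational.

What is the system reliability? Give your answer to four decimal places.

0.7890

R = Σ_{i=2}^{3} C(3,i) p^i (1−p)^{3−i} with p = 0.704
C(3,2)·0.704^2·0.296^1 = 0.440107
C(3,3)·0.704^3·0.296^0 = 0.348914
Sum = 0.7890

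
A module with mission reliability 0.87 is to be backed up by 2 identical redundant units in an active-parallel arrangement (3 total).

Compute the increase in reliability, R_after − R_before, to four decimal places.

0.1278

R_before = 0.87
R_after = 1 − (1 − 0.87)^3 = 0.9978
ΔR = 0.9978 − 0.87 = 0.1278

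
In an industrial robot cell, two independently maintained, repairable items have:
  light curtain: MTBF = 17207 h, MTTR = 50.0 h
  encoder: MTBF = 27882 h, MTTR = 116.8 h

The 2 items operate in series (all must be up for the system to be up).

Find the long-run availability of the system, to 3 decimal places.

0.993

A(light curtain) = MTBF/(MTBF+MTTR) = 17207/(17207+50.0) = 0.997103
A(encoder) = MTBF/(MTBF+MTTR) = 27882/(27882+116.8) = 0.995828
Series availability: 0.997103 × 0.995828 = 0.993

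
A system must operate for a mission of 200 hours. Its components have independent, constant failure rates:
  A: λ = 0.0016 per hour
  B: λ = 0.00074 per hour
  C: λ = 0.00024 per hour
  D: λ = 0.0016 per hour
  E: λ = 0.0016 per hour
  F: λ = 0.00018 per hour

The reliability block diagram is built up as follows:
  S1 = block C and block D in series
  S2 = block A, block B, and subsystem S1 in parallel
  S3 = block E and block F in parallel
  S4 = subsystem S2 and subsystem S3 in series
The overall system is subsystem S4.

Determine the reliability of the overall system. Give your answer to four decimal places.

R(A) = exp(−0.0016 × 200) = 0.726149
R(B) = exp(−0.00074 × 200) = 0.862431
R(C) = exp(−0.00024 × 200) = 0.953134
R(D) = exp(−0.0016 × 200) = 0.726149
R(E) = exp(−0.0016 × 200) = 0.726149
R(F) = exp(−0.00018 × 200) = 0.964640
Series (C and D): 0.953134 × 0.726149 = 0.692117
Parallel (A, B, and [0.692117]): 1 − (1 − 0.726149)(1 − 0.862431)(1 − 0.692117) = 0.988401
Parallel (E and F): 1 − (1 − 0.726149)(1 − 0.964640) = 0.990317
Series ([0.988401] and [0.990317]): 0.988401 × 0.990317 = 0.9788

0.9788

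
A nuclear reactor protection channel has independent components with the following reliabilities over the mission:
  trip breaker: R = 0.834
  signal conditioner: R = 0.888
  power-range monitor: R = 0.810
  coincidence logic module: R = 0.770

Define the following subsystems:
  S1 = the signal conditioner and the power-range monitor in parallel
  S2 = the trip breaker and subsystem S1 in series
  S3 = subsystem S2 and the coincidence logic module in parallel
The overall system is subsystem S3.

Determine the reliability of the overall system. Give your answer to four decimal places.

Parallel (signal conditioner and power-range monitor): 1 − (1 − 0.888000)(1 − 0.810000) = 0.978720
Series (trip breaker and [0.978720]): 0.834000 × 0.978720 = 0.816252
Parallel ([0.816252] and coincidence logic module): 1 − (1 − 0.816252)(1 − 0.770000) = 0.9577

0.9577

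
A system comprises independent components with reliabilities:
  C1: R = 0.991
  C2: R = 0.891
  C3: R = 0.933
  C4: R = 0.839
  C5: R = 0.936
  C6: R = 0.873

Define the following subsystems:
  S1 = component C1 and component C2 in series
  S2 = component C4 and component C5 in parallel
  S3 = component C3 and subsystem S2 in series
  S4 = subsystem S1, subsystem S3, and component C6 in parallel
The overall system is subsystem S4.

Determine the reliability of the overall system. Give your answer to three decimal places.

Series (C1 and C2): 0.99100 × 0.89100 = 0.88298
Parallel (C4 and C5): 1 − (1 − 0.83900)(1 − 0.93600) = 0.98970
Series (C3 and [0.98970]): 0.93300 × 0.98970 = 0.92339
Parallel ([0.88298], [0.92339], and C6): 1 − (1 − 0.88298)(1 − 0.92339)(1 − 0.87300) = 0.999

0.999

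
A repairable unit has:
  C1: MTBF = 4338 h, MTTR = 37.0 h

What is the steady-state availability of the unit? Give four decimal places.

0.9915

A(C1) = MTBF/(MTBF+MTTR) = 4338/(4338+37.0) = 0.9915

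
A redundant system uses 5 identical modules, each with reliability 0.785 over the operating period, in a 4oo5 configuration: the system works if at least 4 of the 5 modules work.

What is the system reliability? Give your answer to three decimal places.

0.706

R = Σ_{i=4}^{5} C(5,i) p^i (1−p)^{5−i} with p = 0.785
C(5,4)·0.785^4·0.215^1 = 0.40821
C(5,5)·0.785^5·0.215^0 = 0.29809
Sum = 0.706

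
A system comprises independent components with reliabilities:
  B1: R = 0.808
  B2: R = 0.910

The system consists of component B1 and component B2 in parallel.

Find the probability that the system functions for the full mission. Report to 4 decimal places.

Parallel (B1 and B2): 1 − (1 − 0.808000)(1 − 0.910000) = 0.9827

0.9827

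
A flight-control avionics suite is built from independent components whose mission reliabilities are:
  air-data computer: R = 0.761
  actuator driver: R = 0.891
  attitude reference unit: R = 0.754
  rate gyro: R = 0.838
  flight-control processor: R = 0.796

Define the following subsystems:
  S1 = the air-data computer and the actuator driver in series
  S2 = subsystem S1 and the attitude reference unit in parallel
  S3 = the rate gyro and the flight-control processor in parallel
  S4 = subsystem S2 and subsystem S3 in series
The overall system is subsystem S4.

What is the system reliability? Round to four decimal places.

Series (air-data computer and actuator driver): 0.761000 × 0.891000 = 0.678051
Parallel ([0.678051] and attitude reference unit): 1 − (1 − 0.678051)(1 − 0.754000) = 0.920801
Parallel (rate gyro and flight-control processor): 1 − (1 − 0.838000)(1 − 0.796000) = 0.966952
Series ([0.920801] and [0.966952]): 0.920801 × 0.966952 = 0.8904

0.8904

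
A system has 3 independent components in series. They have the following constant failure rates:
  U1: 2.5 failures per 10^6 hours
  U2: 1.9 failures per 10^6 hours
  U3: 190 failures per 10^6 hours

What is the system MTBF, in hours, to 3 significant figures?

5140

Series of exponential components: λ_sys = Σ λ_i
λ_sys = 0.0000025 + 0.0000019 + 0.00019 = 1.9440e-04 /h
MTBF = 1 / λ_sys = 5140 h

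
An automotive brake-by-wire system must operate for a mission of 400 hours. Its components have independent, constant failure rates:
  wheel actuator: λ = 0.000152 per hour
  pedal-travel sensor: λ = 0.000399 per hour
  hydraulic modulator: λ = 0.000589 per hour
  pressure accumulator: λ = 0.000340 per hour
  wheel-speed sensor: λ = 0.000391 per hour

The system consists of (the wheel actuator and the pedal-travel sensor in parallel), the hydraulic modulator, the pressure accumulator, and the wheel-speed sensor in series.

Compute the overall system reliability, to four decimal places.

R(wheel actuator) = exp(−0.000152 × 400) = 0.941011
R(pedal-travel sensor) = exp(−0.000399 × 400) = 0.852485
R(hydraulic modulator) = exp(−0.000589 × 400) = 0.790097
R(pressure accumulator) = exp(−0.000340 × 400) = 0.872843
R(wheel-speed sensor) = exp(−0.000391 × 400) = 0.855217
Parallel (wheel actuator and pedal-travel sensor): 1 − (1 − 0.941011)(1 − 0.852485) = 0.991298
Series ([0.991298], hydraulic modulator, pressure accumulator, and wheel-speed sensor): 0.991298 × 0.790097 × 0.872843 × 0.855217 = 0.5847

0.5847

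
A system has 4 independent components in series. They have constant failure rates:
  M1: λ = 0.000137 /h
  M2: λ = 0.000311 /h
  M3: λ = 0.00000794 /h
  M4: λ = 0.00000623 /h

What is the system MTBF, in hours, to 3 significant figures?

2160

Series of exponential components: λ_sys = Σ λ_i
λ_sys = 0.000137 + 0.000311 + 0.00000794 + 0.00000623 = 4.6217e-04 /h
MTBF = 1 / λ_sys = 2160 h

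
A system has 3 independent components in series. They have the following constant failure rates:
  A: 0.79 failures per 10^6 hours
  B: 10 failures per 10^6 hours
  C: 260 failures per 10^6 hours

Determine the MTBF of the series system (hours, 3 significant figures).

3690

Series of exponential components: λ_sys = Σ λ_i
λ_sys = 0.00000079 + 0.000010 + 0.00026 = 2.7079e-04 /h
MTBF = 1 / λ_sys = 3690 h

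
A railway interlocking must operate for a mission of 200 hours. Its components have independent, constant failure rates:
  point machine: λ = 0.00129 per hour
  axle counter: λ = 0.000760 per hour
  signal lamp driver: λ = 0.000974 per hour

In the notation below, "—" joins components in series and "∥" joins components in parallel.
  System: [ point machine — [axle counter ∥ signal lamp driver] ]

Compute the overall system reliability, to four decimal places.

0.7533

R(point machine) = exp(−0.00129 × 200) = 0.772595
R(axle counter) = exp(−0.000760 × 200) = 0.858988
R(signal lamp driver) = exp(−0.000974 × 200) = 0.822999
Parallel (axle counter and signal lamp driver): 1 − (1 − 0.858988)(1 − 0.822999) = 0.975041
Series (point machine and [0.975041]): 0.772595 × 0.975041 = 0.7533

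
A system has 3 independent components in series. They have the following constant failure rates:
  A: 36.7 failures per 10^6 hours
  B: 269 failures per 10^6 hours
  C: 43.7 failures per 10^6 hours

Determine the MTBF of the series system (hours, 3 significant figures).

Series of exponential components: λ_sys = Σ λ_i
λ_sys = 0.0000367 + 0.000269 + 0.0000437 = 3.4940e-04 /h
MTBF = 1 / λ_sys = 2860 h

2860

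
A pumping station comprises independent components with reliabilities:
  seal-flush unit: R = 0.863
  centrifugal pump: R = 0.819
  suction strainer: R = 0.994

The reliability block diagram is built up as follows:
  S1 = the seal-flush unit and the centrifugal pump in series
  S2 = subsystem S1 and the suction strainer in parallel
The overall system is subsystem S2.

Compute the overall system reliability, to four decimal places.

Series (seal-flush unit and centrifugal pump): 0.863000 × 0.819000 = 0.706797
Parallel ([0.706797] and suction strainer): 1 − (1 − 0.706797)(1 − 0.994000) = 0.9982

0.9982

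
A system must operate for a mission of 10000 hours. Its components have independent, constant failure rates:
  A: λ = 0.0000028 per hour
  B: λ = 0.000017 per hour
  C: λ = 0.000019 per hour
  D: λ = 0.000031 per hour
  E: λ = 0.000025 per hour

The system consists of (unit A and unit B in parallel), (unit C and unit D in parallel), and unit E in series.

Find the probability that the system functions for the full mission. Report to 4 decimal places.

R(A) = exp(−0.0000028 × 10000) = 0.972388
R(B) = exp(−0.000017 × 10000) = 0.843665
R(C) = exp(−0.000019 × 10000) = 0.826959
R(D) = exp(−0.000031 × 10000) = 0.733447
R(E) = exp(−0.000025 × 10000) = 0.778801
Parallel (A and B): 1 − (1 − 0.972388)(1 − 0.843665) = 0.995683
Parallel (C and D): 1 − (1 − 0.826959)(1 − 0.733447) = 0.953875
Series ([0.995683], [0.953875], and E): 0.995683 × 0.953875 × 0.778801 = 0.7397

0.7397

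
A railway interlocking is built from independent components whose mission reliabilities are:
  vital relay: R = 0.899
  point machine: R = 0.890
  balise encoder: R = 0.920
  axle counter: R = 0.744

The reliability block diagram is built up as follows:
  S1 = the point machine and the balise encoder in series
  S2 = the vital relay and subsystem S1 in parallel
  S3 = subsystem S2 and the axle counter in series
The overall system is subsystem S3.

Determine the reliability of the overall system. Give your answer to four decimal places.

Series (point machine and balise encoder): 0.890000 × 0.920000 = 0.818800
Parallel (vital relay and [0.818800]): 1 − (1 − 0.899000)(1 − 0.818800) = 0.981699
Series ([0.981699] and axle counter): 0.981699 × 0.744000 = 0.7304

0.7304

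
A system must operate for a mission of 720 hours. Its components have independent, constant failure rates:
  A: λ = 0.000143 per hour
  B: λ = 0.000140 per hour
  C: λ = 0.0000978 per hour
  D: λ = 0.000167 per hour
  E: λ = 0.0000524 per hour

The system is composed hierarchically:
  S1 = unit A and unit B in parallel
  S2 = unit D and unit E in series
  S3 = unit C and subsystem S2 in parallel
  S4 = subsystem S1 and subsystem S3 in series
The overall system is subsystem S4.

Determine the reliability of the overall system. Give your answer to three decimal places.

0.981

R(A) = exp(−0.000143 × 720) = 0.90216
R(B) = exp(−0.000140 × 720) = 0.90411
R(C) = exp(−0.0000978 × 720) = 0.93201
R(D) = exp(−0.000167 × 720) = 0.88671
R(E) = exp(−0.0000524 × 720) = 0.96297
Parallel (A and B): 1 − (1 − 0.90216)(1 − 0.90411) = 0.99062
Series (D and E): 0.88671 × 0.96297 = 0.85388
Parallel (C and [0.85388]): 1 − (1 − 0.93201)(1 − 0.85388) = 0.99007
Series ([0.99062] and [0.99007]): 0.99062 × 0.99007 = 0.981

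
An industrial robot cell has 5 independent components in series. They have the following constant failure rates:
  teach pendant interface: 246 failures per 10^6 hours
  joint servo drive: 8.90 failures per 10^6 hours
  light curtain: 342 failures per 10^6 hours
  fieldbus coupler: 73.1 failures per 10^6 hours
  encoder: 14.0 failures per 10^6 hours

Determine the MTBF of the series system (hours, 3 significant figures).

1460

Series of exponential components: λ_sys = Σ λ_i
λ_sys = 0.000246 + 0.00000890 + 0.000342 + 0.0000731 + 0.0000140 = 6.8400e-04 /h
MTBF = 1 / λ_sys = 1460 h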